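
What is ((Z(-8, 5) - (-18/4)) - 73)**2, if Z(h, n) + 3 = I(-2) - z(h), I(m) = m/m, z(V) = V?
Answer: 15625/4 ≈ 3906.3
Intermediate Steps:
I(m) = 1
Z(h, n) = -2 - h (Z(h, n) = -3 + (1 - h) = -2 - h)
((Z(-8, 5) - (-18/4)) - 73)**2 = (((-2 - 1*(-8)) - (-18/4)) - 73)**2 = (((-2 + 8) - (-18*1/4)) - 73)**2 = ((6 - (-9)/2) - 73)**2 = ((6 - 1*(-9/2)) - 73)**2 = ((6 + 9/2) - 73)**2 = (21/2 - 73)**2 = (-125/2)**2 = 15625/4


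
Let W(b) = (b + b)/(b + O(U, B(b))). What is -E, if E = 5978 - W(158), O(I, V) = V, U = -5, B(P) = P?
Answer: -5977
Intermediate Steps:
W(b) = 1 (W(b) = (b + b)/(b + b) = (2*b)/((2*b)) = (2*b)*(1/(2*b)) = 1)
E = 5977 (E = 5978 - 1*1 = 5978 - 1 = 5977)
-E = -1*5977 = -5977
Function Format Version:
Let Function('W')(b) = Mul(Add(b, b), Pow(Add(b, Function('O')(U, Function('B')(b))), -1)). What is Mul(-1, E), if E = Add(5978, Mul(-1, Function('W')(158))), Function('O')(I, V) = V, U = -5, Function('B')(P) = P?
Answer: -5977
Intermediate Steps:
Function('W')(b) = 1 (Function('W')(b) = Mul(Add(b, b), Pow(Add(b, b), -1)) = Mul(Mul(2, b), Pow(Mul(2, b), -1)) = Mul(Mul(2, b), Mul(Rational(1, 2), Pow(b, -1))) = 1)
E = 5977 (E = Add(5978, Mul(-1, 1)) = Add(5978, -1) = 5977)
Mul(-1, E) = Mul(-1, 5977) = -5977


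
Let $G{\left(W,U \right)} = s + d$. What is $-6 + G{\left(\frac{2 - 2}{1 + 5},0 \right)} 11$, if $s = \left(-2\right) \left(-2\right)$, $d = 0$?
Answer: $38$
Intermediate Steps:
$s = 4$
$G{\left(W,U \right)} = 4$ ($G{\left(W,U \right)} = 4 + 0 = 4$)
$-6 + G{\left(\frac{2 - 2}{1 + 5},0 \right)} 11 = -6 + 4 \cdot 11 = -6 + 44 = 38$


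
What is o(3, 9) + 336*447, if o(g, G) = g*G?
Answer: 150219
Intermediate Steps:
o(g, G) = G*g
o(3, 9) + 336*447 = 9*3 + 336*447 = 27 + 150192 = 150219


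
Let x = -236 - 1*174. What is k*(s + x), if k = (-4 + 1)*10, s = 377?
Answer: 990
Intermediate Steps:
x = -410 (x = -236 - 174 = -410)
k = -30 (k = -3*10 = -30)
k*(s + x) = -30*(377 - 410) = -30*(-33) = 990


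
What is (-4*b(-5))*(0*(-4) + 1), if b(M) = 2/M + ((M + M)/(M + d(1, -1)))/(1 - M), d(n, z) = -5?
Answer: 14/15 ≈ 0.93333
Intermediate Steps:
b(M) = 2/M + 2*M/((1 - M)*(-5 + M)) (b(M) = 2/M + ((M + M)/(M - 5))/(1 - M) = 2/M + ((2*M)/(-5 + M))/(1 - M) = 2/M + (2*M/(-5 + M))/(1 - M) = 2/M + 2*M/((1 - M)*(-5 + M)))
(-4*b(-5))*(0*(-4) + 1) = (-8*(5 - 6*(-5))/((-5)*(5 + (-5)² - 6*(-5))))*(0*(-4) + 1) = (-8*(-1)*(5 + 30)/(5*(5 + 25 + 30)))*(0 + 1) = -8*(-1)*35/(5*60)*1 = -4*(-7/30)*1 = (14/15)*1 = 14/15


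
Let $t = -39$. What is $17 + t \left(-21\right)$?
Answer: $836$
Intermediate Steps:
$17 + t \left(-21\right) = 17 - -819 = 17 + 819 = 836$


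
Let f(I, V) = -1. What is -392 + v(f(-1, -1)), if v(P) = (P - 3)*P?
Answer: -388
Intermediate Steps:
v(P) = P*(-3 + P) (v(P) = (-3 + P)*P = P*(-3 + P))
-392 + v(f(-1, -1)) = -392 - (-3 - 1) = -392 - 1*(-4) = -392 + 4 = -388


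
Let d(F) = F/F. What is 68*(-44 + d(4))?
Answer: -2924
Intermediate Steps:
d(F) = 1
68*(-44 + d(4)) = 68*(-44 + 1) = 68*(-43) = -2924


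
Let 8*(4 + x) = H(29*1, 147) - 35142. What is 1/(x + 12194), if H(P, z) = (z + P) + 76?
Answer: 4/31315 ≈ 0.00012773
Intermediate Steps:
H(P, z) = 76 + P + z (H(P, z) = (P + z) + 76 = 76 + P + z)
x = -17461/4 (x = -4 + ((76 + 29*1 + 147) - 35142)/8 = -4 + ((76 + 29 + 147) - 35142)/8 = -4 + (252 - 35142)/8 = -4 + (1/8)*(-34890) = -4 - 17445/4 = -17461/4 ≈ -4365.3)
1/(x + 12194) = 1/(-17461/4 + 12194) = 1/(31315/4) = 4/31315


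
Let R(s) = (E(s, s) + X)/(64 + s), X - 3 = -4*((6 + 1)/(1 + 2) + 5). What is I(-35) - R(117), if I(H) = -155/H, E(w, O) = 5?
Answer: 17281/3801 ≈ 4.5464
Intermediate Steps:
X = -79/3 (X = 3 - 4*((6 + 1)/(1 + 2) + 5) = 3 - 4*(7/3 + 5) = 3 - 4*22/3 = 3 - 88/3 = -79/3 ≈ -26.333)
R(s) = -64/(3*(64 + s)) (R(s) = (5 - 79/3)/(64 + s) = -64/(3*(64 + s)))
I(-35) - R(117) = -155/(-35) - (-64)/(192 + 3*117) = -155*(-1/35) - (-64)/(192 + 351) = 31/7 - (-64)/543 = 31/7 - 1*(-64/543) = 31/7 + 64/543 = 17281/3801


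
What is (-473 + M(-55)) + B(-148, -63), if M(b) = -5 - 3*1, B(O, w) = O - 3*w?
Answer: -440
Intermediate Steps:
M(b) = -8 (M(b) = -5 - 3 = -8)
(-473 + M(-55)) + B(-148, -63) = (-473 - 8) + (-148 - 3*(-63)) = -481 + (-148 + 189) = -481 + 41 = -440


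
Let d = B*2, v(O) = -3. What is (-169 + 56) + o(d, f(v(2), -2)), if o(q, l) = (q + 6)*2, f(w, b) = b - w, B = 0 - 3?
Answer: -113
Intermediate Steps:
B = -3
d = -6 (d = -3*2 = -6)
o(q, l) = 12 + 2*q (o(q, l) = (6 + q)*2 = 12 + 2*q)
(-169 + 56) + o(d, f(v(2), -2)) = (-169 + 56) + (12 + 2*(-6)) = -113 + (12 - 12) = -113 + 0 = -113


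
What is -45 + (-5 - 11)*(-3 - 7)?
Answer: 115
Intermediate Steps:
-45 + (-5 - 11)*(-3 - 7) = -45 - 16*(-10) = -45 + 160 = 115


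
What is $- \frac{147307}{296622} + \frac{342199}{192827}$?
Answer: $\frac{73098984889}{57196730394} \approx 1.278$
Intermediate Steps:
$- \frac{147307}{296622} + \frac{342199}{192827} = \frac{73098984889}{57196730394}$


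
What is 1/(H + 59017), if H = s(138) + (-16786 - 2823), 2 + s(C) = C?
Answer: 1/39544 ≈ 2.5288e-5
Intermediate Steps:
s(C) = -2 + C
H = -19473 (H = (-2 + 138) + (-16786 - 2823) = 136 - 19609 = -19473)
1/(H + 59017) = 1/(-19473 + 59017) = 1/39544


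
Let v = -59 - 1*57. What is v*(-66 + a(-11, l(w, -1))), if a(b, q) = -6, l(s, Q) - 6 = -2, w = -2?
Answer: 8352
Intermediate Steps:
l(s, Q) = 4 (l(s, Q) = 6 - 2 = 4)
v = -116 (v = -59 - 57 = -116)
v*(-66 + a(-11, l(w, -1))) = -116*(-66 - 6) = -116*(-72) = 8352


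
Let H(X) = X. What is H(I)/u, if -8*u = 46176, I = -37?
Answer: 1/156 ≈ 0.0064103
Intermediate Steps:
u = -5772 (u = -⅛*46176 = -5772)
H(I)/u = -37/(-5772) = -37*(-1/5772) = 1/156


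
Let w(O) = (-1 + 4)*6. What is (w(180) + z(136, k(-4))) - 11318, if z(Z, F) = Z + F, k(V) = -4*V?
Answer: -11148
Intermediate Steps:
z(Z, F) = F + Z
w(O) = 18 (w(O) = 3*6 = 18)
(w(180) + z(136, k(-4))) - 11318 = (18 + (-4*(-4) + 136)) - 11318 = (18 + (16 + 136)) - 11318 = (18 + 152) - 11318 = 170 - 11318 = -11148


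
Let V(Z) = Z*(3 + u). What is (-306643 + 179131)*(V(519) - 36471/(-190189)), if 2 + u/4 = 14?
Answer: -641914421569344/190189 ≈ -3.3751e+9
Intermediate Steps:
u = 48 (u = -8 + 4*14 = -8 + 56 = 48)
V(Z) = 51*Z (V(Z) = Z*(3 + 48) = Z*51 = 51*Z)
(-306643 + 179131)*(V(519) - 36471/(-190189)) = (-306643 + 179131)*(51*519 - 36471/(-190189)) = -127512*(26469 - 36471*(-1/190189)) = -127512*(26469 + 36471/190189) = -127512*5034149112/190189 = -641914421569344/190189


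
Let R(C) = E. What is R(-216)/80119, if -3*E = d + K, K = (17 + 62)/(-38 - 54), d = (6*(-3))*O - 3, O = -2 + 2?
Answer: 355/22112844 ≈ 1.6054e-5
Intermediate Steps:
O = 0
d = -3 (d = (6*(-3))*0 - 3 = -18*0 - 3 = 0 - 3 = -3)
K = -79/92 (K = 79/(-92) = 79*(-1/92) = -79/92 ≈ -0.85870)
E = 355/276 (E = -(-3 - 79/92)/3 = -⅓*(-355/92) = 355/276 ≈ 1.2862)
R(C) = 355/276
R(-216)/80119 = (355/276)/80119 = (355/276)*(1/80119) = 355/22112844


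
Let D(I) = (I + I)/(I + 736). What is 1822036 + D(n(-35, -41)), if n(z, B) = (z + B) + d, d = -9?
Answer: 1186145266/651 ≈ 1.8220e+6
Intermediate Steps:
n(z, B) = -9 + B + z (n(z, B) = (z + B) - 9 = (B + z) - 9 = -9 + B + z)
D(I) = 2*I/(736 + I) (D(I) = (2*I)/(736 + I) = 2*I/(736 + I))
1822036 + D(n(-35, -41)) = 1822036 + 2*(-9 - 41 - 35)/(736 + (-9 - 41 - 35)) = 1822036 + 2*(-85)/(736 - 85) = 1822036 + 2*(-85)/651 = 1822036 + 2*(-85)*(1/651) = 1822036 - 170/651 = 1186145266/651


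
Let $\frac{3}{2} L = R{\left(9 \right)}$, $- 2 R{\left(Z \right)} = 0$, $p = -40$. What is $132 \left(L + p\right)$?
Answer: $-5280$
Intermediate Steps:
$R{\left(Z \right)} = 0$ ($R{\left(Z \right)} = \left(- \frac{1}{2}\right) 0 = 0$)
$L = 0$ ($L = \frac{2}{3} \cdot 0 = 0$)
$132 \left(L + p\right) = 132 \left(0 - 40\right) = 132 \left(-40\right) = -5280$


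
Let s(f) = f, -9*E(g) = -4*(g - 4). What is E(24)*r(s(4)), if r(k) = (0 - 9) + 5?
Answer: -320/9 ≈ -35.556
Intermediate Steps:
E(g) = -16/9 + 4*g/9 (E(g) = -(-4)*(g - 4)/9 = -(-4)*(-4 + g)/9 = -(16 - 4*g)/9 = -16/9 + 4*g/9)
r(k) = -4 (r(k) = -9 + 5 = -4)
E(24)*r(s(4)) = (-16/9 + (4/9)*24)*(-4) = (-16/9 + 32/3)*(-4) = (80/9)*(-4) = -320/9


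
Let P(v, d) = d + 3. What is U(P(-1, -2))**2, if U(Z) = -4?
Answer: 16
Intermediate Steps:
P(v, d) = 3 + d
U(P(-1, -2))**2 = (-4)**2 = 16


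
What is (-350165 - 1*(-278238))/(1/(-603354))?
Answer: 43397443158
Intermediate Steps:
(-350165 - 1*(-278238))/(1/(-603354)) = (-350165 + 278238)/(-1/603354) = -71927*(-603354) = 43397443158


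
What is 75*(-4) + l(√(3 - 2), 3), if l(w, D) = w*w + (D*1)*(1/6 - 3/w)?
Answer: -615/2 ≈ -307.50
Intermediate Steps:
l(w, D) = w² + D*(⅙ - 3/w) (l(w, D) = w² + D*(1*(⅙) - 3/w) = w² + D*(⅙ - 3/w))
75*(-4) + l(√(3 - 2), 3) = 75*(-4) + ((√(3 - 2))² + (⅙)*3 - 3*3/√(3 - 2)) = -300 + ((√1)² + ½ - 3*3/√1) = -300 + (1² + ½ - 3*3/1) = -300 + (1 + ½ - 3*3*1) = -300 + (1 + ½ - 9) = -300 - 15/2 = -615/2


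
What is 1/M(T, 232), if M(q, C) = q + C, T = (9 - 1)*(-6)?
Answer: 1/184 ≈ 0.0054348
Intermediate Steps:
T = -48 (T = 8*(-6) = -48)
M(q, C) = C + q
1/M(T, 232) = 1/(232 - 48) = 1/184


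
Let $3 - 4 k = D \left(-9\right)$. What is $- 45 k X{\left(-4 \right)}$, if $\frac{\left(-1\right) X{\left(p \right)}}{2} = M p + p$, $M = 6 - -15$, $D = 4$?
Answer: $-77220$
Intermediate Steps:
$M = 21$ ($M = 6 + 15 = 21$)
$k = \frac{39}{4}$ ($k = \frac{3}{4} - \frac{4 \left(-9\right)}{4} = \frac{3}{4} - -9 = \frac{3}{4} + 9 = \frac{39}{4} \approx 9.75$)
$X{\left(p \right)} = - 44 p$ ($X{\left(p \right)} = - 2 \left(21 p + p\right) = - 2 \cdot 22 p = - 44 p$)
$- 45 k X{\left(-4 \right)} = \left(-45\right) \frac{39}{4} \left(\left(-44\right) \left(-4\right)\right) = \left(- \frac{1755}{4}\right) 176 = -77220$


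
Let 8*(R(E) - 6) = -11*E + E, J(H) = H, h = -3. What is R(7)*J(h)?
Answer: 33/4 ≈ 8.2500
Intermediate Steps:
R(E) = 6 - 5*E/4 (R(E) = 6 + (-11*E + E)/8 = 6 + (-10*E)/8 = 6 - 5*E/4)
R(7)*J(h) = (6 - 5/4*7)*(-3) = (6 - 35/4)*(-3) = -11/4*(-3) = 33/4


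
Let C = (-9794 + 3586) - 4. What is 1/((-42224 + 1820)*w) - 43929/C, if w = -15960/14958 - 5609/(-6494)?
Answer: 486747574137471/68829790550612 ≈ 7.0718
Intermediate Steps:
C = -6212 (C = -6208 - 4 = -6212)
w = -3290803/16189542 (w = -15960*1/14958 - 5609*(-1/6494) = -2660/2493 + 5609/6494 = -3290803/16189542 ≈ -0.20327)
1/((-42224 + 1820)*w) - 43929/C = 1/((-42224 + 1820)*(-3290803/16189542)) - 43929/(-6212) = -16189542/3290803/(-40404) - 43929*(-1/6212) = -1/40404*(-16189542/3290803) + 43929/6212 = 2698257/22160267402 + 43929/6212 = 486747574137471/68829790550612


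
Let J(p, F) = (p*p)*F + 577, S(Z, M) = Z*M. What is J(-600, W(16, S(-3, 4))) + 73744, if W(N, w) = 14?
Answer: 5114321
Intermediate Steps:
S(Z, M) = M*Z
J(p, F) = 577 + F*p**2 (J(p, F) = p**2*F + 577 = F*p**2 + 577 = 577 + F*p**2)
J(-600, W(16, S(-3, 4))) + 73744 = (577 + 14*(-600)**2) + 73744 = (577 + 14*360000) + 73744 = (577 + 5040000) + 73744 = 5040577 + 73744 = 5114321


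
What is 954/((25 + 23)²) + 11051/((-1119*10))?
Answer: -410729/716160 ≈ -0.57352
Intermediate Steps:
954/((25 + 23)²) + 11051/((-1119*10)) = 954/(48²) + 11051/(-11190) = 954/2304 + 11051*(-1/11190) = 954*(1/2304) - 11051/11190 = 53/128 - 11051/11190 = -410729/716160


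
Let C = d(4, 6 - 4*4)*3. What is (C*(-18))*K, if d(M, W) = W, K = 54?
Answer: 29160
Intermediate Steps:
C = -30 (C = (6 - 4*4)*3 = (6 - 16)*3 = -10*3 = -30)
(C*(-18))*K = -30*(-18)*54 = 540*54 = 29160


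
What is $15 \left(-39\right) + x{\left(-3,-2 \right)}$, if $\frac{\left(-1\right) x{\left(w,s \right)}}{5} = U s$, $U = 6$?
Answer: $-525$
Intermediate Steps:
$x{\left(w,s \right)} = - 30 s$ ($x{\left(w,s \right)} = - 5 \cdot 6 s = - 30 s$)
$15 \left(-39\right) + x{\left(-3,-2 \right)} = 15 \left(-39\right) - -60 = -585 + 60 = -525$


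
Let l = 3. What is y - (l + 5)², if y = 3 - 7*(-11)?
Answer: 16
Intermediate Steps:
y = 80 (y = 3 + 77 = 80)
y - (l + 5)² = 80 - (3 + 5)² = 80 - 1*8² = 80 - 1*64 = 80 - 64 = 16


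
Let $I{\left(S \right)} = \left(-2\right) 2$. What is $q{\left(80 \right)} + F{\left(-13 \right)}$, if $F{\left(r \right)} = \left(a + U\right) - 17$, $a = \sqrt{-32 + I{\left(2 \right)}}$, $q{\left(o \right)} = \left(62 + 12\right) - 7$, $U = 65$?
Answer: $115 + 6 i \approx 115.0 + 6.0 i$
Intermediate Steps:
$q{\left(o \right)} = 67$ ($q{\left(o \right)} = 74 - 7 = 67$)
$I{\left(S \right)} = -4$
$a = 6 i$ ($a = \sqrt{-32 - 4} = \sqrt{-36} = 6 i \approx 6.0 i$)
$F{\left(r \right)} = 48 + 6 i$ ($F{\left(r \right)} = \left(6 i + 65\right) - 17 = \left(65 + 6 i\right) - 17 = 48 + 6 i$)
$q{\left(80 \right)} + F{\left(-13 \right)} = 67 + \left(48 + 6 i\right) = 115 + 6 i$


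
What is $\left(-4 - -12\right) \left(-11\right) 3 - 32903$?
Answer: $-33167$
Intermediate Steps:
$\left(-4 - -12\right) \left(-11\right) 3 - 32903 = \left(-4 + 12\right) \left(-11\right) 3 - 32903 = 8 \left(-11\right) 3 - 32903 = \left(-88\right) 3 - 32903 = -264 - 32903 = -33167$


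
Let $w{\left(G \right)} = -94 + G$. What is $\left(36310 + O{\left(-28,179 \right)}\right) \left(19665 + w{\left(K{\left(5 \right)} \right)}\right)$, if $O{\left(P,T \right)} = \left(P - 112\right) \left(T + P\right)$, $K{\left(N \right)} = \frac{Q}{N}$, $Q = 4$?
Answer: $296904206$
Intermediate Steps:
$K{\left(N \right)} = \frac{4}{N}$
$O{\left(P,T \right)} = \left(-112 + P\right) \left(P + T\right)$
$\left(36310 + O{\left(-28,179 \right)}\right) \left(19665 + w{\left(K{\left(5 \right)} \right)}\right) = \left(36310 - \left(21924 - 784\right)\right) \left(19665 - \left(94 - \frac{4}{5}\right)\right) = \left(36310 + \left(784 + 3136 - 20048 - 5012\right)\right) \left(19665 + \left(-94 + 4 \cdot \frac{1}{5}\right)\right) = \left(36310 - 21140\right) \left(19665 + \left(-94 + \frac{4}{5}\right)\right) = 15170 \left(19665 - \frac{466}{5}\right) = 15170 \cdot \frac{97859}{5} = 296904206$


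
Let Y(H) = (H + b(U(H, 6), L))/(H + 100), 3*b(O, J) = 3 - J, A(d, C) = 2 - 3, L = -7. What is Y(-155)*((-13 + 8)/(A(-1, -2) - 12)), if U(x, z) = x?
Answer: 35/33 ≈ 1.0606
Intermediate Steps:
A(d, C) = -1
b(O, J) = 1 - J/3 (b(O, J) = (3 - J)/3 = 1 - J/3)
Y(H) = (10/3 + H)/(100 + H) (Y(H) = (H + (1 - ⅓*(-7)))/(H + 100) = (H + (1 + 7/3))/(100 + H) = (H + 10/3)/(100 + H) = (10/3 + H)/(100 + H))
Y(-155)*((-13 + 8)/(A(-1, -2) - 12)) = ((10/3 - 155)/(100 - 155))*((-13 + 8)/(-1 - 12)) = (-455/3/(-55))*(-5/(-13)) = (-1/55*(-455/3))*(-5*(-1/13)) = (91/33)*(5/13) = 35/33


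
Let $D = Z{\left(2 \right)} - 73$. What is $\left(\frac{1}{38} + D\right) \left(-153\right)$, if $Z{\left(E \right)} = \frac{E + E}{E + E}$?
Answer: $\frac{418455}{38} \approx 11012.0$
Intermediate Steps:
$Z{\left(E \right)} = 1$ ($Z{\left(E \right)} = \frac{2 E}{2 E} = 2 E \frac{1}{2 E} = 1$)
$D = -72$ ($D = 1 - 73 = -72$)
$\left(\frac{1}{38} + D\right) \left(-153\right) = \left(\frac{1}{38} - 72\right) \left(-153\right) = \left(- \frac{2735}{38}\right) \left(-153\right) = \frac{418455}{38}$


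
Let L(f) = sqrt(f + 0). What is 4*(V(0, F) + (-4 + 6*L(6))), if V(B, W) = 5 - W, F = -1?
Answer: 8 + 24*sqrt(6) ≈ 66.788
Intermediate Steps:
L(f) = sqrt(f)
4*(V(0, F) + (-4 + 6*L(6))) = 4*((5 - 1*(-1)) + (-4 + 6*sqrt(6))) = 4*((5 + 1) + (-4 + 6*sqrt(6))) = 4*(6 + (-4 + 6*sqrt(6))) = 4*(2 + 6*sqrt(6)) = 8 + 24*sqrt(6)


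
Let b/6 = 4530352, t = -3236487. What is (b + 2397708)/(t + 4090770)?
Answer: 9859940/284761 ≈ 34.625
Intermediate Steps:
b = 27182112 (b = 6*4530352 = 27182112)
(b + 2397708)/(t + 4090770) = (27182112 + 2397708)/(-3236487 + 4090770) = 29579820/854283 = 29579820*(1/854283) = 9859940/284761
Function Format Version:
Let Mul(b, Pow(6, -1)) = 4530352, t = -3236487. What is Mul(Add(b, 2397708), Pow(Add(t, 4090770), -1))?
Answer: Rational(9859940, 284761) ≈ 34.625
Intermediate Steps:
b = 27182112 (b = Mul(6, 4530352) = 27182112)
Mul(Add(b, 2397708), Pow(Add(t, 4090770), -1)) = Mul(Add(27182112, 2397708), Pow(Add(-3236487, 4090770), -1)) = Mul(29579820, Pow(854283, -1)) = Mul(29579820, Rational(1, 854283)) = Rational(9859940, 284761)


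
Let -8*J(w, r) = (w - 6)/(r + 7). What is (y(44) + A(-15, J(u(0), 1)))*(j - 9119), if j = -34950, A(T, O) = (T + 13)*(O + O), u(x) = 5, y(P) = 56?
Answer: -39441755/16 ≈ -2.4651e+6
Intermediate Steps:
J(w, r) = -(-6 + w)/(8*(7 + r)) (J(w, r) = -(w - 6)/(8*(r + 7)) = -(-6 + w)/(8*(7 + r)))
A(T, O) = 2*O*(13 + T) (A(T, O) = (13 + T)*(2*O) = 2*O*(13 + T))
(y(44) + A(-15, J(u(0), 1)))*(j - 9119) = (56 + 2*((6 - 1*5)/(8*(7 + 1)))*(13 - 15))*(-34950 - 9119) = (56 + 2*((⅛)*(6 - 5)/8)*(-2))*(-44069) = (56 + 2*((⅛)*(⅛)*1)*(-2))*(-44069) = (56 + 2*(1/64)*(-2))*(-44069) = (56 - 1/16)*(-44069) = (895/16)*(-44069) = -39441755/16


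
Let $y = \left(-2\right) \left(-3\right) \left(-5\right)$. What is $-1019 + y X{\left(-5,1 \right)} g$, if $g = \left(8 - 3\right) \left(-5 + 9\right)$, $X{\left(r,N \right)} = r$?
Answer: $1981$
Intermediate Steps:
$y = -30$ ($y = 6 \left(-5\right) = -30$)
$g = 20$ ($g = 5 \cdot 4 = 20$)
$-1019 + y X{\left(-5,1 \right)} g = -1019 + \left(-30\right) \left(-5\right) 20 = -1019 + 150 \cdot 20 = -1019 + 3000 = 1981$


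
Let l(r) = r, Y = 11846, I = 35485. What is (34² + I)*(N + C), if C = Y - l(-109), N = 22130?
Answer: 1248908485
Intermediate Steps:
C = 11955 (C = 11846 - 1*(-109) = 11846 + 109 = 11955)
(34² + I)*(N + C) = (34² + 35485)*(22130 + 11955) = (1156 + 35485)*34085 = 36641*34085 = 1248908485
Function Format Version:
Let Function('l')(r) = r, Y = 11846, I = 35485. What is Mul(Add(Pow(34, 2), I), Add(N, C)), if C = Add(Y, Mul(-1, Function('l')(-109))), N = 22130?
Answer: 1248908485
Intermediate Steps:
C = 11955 (C = Add(11846, Mul(-1, -109)) = Add(11846, 109) = 11955)
Mul(Add(Pow(34, 2), I), Add(N, C)) = Mul(Add(Pow(34, 2), 35485), Add(22130, 11955)) = Mul(Add(1156, 35485), 34085) = Mul(36641, 34085) = 1248908485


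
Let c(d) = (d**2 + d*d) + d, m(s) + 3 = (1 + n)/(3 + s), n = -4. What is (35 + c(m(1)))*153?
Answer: 72675/8 ≈ 9084.4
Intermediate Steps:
m(s) = -3 - 3/(3 + s) (m(s) = -3 + (1 - 4)/(3 + s) = -3 - 3/(3 + s))
c(d) = d + 2*d**2 (c(d) = (d**2 + d**2) + d = 2*d**2 + d = d + 2*d**2)
(35 + c(m(1)))*153 = (35 + (3*(-4 - 1*1)/(3 + 1))*(1 + 2*(3*(-4 - 1*1)/(3 + 1))))*153 = (35 + (3*(-4 - 1)/4)*(1 + 2*(3*(-4 - 1)/4)))*153 = (35 + (3*(1/4)*(-5))*(1 + 2*(3*(1/4)*(-5))))*153 = (35 - 15*(1 + 2*(-15/4))/4)*153 = (35 - 15*(1 - 15/2)/4)*153 = (35 - 15/4*(-13/2))*153 = (35 + 195/8)*153 = (475/8)*153 = 72675/8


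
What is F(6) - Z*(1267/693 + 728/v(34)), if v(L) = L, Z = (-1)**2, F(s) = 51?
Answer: 46720/1683 ≈ 27.760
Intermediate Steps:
Z = 1
F(6) - Z*(1267/693 + 728/v(34)) = 51 - (1267/693 + 728/34) = 51 - (1267*(1/693) + 728*(1/34)) = 51 - (181/99 + 364/17) = 51 - 39113/1683 = 46720/1683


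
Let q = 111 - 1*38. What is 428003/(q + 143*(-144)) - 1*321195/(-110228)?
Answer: -2387489087/133045196 ≈ -17.945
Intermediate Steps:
q = 73 (q = 111 - 38 = 73)
428003/(q + 143*(-144)) - 1*321195/(-110228) = 428003/(73 + 143*(-144)) - 1*321195/(-110228) = 428003/(73 - 20592) - 321195*(-1/110228) = 428003/(-20519) + 321195/110228 = 428003*(-1/20519) + 321195/110228 = -428003/20519 + 321195/110228 = -2387489087/133045196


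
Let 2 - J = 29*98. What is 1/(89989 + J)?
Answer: 1/87149 ≈ 1.1475e-5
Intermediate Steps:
J = -2840 (J = 2 - 29*98 = 2 - 1*2842 = 2 - 2842 = -2840)
1/(89989 + J) = 1/(89989 - 2840) = 1/87149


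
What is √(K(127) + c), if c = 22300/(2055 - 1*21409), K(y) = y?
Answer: √11784931233/9677 ≈ 11.218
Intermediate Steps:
c = -11150/9677 (c = 22300/(2055 - 21409) = 22300/(-19354) = 22300*(-1/19354) = -11150/9677 ≈ -1.1522)
√(K(127) + c) = √(127 - 11150/9677) = √(1217829/9677) = √11784931233/9677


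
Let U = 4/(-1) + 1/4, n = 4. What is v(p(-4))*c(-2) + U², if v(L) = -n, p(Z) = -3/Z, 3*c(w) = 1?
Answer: 611/48 ≈ 12.729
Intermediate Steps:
c(w) = ⅓ (c(w) = (⅓)*1 = ⅓)
U = -15/4 (U = 4*(-1) + 1*(¼) = -4 + ¼ = -15/4 ≈ -3.7500)
v(L) = -4 (v(L) = -1*4 = -4)
v(p(-4))*c(-2) + U² = -4*⅓ + (-15/4)² = -4/3 + 225/16 = 611/48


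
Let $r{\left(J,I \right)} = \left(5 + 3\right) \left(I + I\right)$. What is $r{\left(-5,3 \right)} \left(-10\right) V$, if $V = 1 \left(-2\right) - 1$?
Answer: $1440$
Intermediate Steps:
$V = -3$ ($V = -2 - 1 = -3$)
$r{\left(J,I \right)} = 16 I$ ($r{\left(J,I \right)} = 8 \cdot 2 I = 16 I$)
$r{\left(-5,3 \right)} \left(-10\right) V = 16 \cdot 3 \left(-10\right) \left(-3\right) = 48 \left(-10\right) \left(-3\right) = \left(-480\right) \left(-3\right) = 1440$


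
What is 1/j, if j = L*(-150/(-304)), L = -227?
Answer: -152/17025 ≈ -0.0089280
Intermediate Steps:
j = -17025/152 (j = -(-34050)/(-304) = -(-34050)*(-1)/304 = -227*75/152 = -17025/152 ≈ -112.01)
1/j = 1/(-17025/152) = -152/17025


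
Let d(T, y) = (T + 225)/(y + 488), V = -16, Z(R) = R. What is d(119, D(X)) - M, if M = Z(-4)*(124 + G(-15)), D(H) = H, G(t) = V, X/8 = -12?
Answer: 21211/49 ≈ 432.88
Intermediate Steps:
X = -96 (X = 8*(-12) = -96)
G(t) = -16
d(T, y) = (225 + T)/(488 + y)
M = -432 (M = -4*(124 - 16) = -4*108 = -432)
d(119, D(X)) - M = (225 + 119)/(488 - 96) - 1*(-432) = 344/392 + 432 = (1/392)*344 + 432 = 43/49 + 432 = 21211/49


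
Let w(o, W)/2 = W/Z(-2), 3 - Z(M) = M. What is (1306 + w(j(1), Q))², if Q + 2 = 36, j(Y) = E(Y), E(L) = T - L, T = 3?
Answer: 43533604/25 ≈ 1.7413e+6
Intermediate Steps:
Z(M) = 3 - M
E(L) = 3 - L
j(Y) = 3 - Y
Q = 34 (Q = -2 + 36 = 34)
w(o, W) = 2*W/5 (w(o, W) = 2*(W/(3 - 1*(-2))) = 2*(W/(3 + 2)) = 2*(W/5) = 2*W/5)
(1306 + w(j(1), Q))² = (1306 + (⅖)*34)² = (1306 + 68/5)² = (6598/5)² = 43533604/25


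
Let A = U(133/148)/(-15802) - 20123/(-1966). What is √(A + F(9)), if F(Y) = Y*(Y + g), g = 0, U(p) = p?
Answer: √120547495741496646766/1149469084 ≈ 9.5517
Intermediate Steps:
F(Y) = Y² (F(Y) = Y*(Y + 0) = Y*Y = Y²)
A = 23530659065/2298938168 (A = (133/148)/(-15802) - 20123/(-1966) = (133*(1/148))*(-1/15802) - 20123*(-1/1966) = (133/148)*(-1/15802) + 20123/1966 = -133/2338696 + 20123/1966 = 23530659065/2298938168 ≈ 10.235)
√(A + F(9)) = √(23530659065/2298938168 + 9²) = √(23530659065/2298938168 + 81) = √(209744650673/2298938168) = √120547495741496646766/1149469084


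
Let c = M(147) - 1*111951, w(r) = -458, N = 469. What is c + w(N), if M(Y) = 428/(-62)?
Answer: -3484893/31 ≈ -1.1242e+5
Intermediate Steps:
M(Y) = -214/31 (M(Y) = 428*(-1/62) = -214/31)
c = -3470695/31 (c = -214/31 - 1*111951 = -214/31 - 111951 = -3470695/31 ≈ -1.1196e+5)
c + w(N) = -3470695/31 - 458 = -3484893/31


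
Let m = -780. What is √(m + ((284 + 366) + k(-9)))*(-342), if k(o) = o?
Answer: -342*I*√139 ≈ -4032.1*I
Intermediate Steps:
√(m + ((284 + 366) + k(-9)))*(-342) = √(-780 + ((284 + 366) - 9))*(-342) = √(-780 + (650 - 9))*(-342) = √(-780 + 641)*(-342) = √(-139)*(-342) = (I*√139)*(-342) = -342*I*√139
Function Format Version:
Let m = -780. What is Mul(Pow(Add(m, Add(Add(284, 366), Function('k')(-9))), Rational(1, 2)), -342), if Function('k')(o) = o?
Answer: Mul(-342, I, Pow(139, Rational(1, 2))) ≈ Mul(-4032.1, I)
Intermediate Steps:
Mul(Pow(Add(m, Add(Add(284, 366), Function('k')(-9))), Rational(1, 2)), -342) = Mul(Pow(Add(-780, Add(Add(284, 366), -9)), Rational(1, 2)), -342) = Mul(Pow(Add(-780, Add(650, -9)), Rational(1, 2)), -342) = Mul(Pow(Add(-780, 641), Rational(1, 2)), -342) = Mul(Pow(-139, Rational(1, 2)), -342) = Mul(Mul(I, Pow(139, Rational(1, 2))), -342) = Mul(-342, I, Pow(139, Rational(1, 2)))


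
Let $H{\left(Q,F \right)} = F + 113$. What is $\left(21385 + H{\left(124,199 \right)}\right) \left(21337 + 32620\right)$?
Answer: $1170705029$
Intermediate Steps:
$H{\left(Q,F \right)} = 113 + F$
$\left(21385 + H{\left(124,199 \right)}\right) \left(21337 + 32620\right) = \left(21385 + \left(113 + 199\right)\right) \left(21337 + 32620\right) = \left(21385 + 312\right) 53957 = 21697 \cdot 53957 = 1170705029$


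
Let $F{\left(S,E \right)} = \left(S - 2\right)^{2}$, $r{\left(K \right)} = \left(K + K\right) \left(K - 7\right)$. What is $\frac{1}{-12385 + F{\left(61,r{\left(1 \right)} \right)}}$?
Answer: $- \frac{1}{8904} \approx -0.00011231$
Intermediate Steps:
$r{\left(K \right)} = 2 K \left(-7 + K\right)$
$F{\left(S,E \right)} = \left(-2 + S\right)^{2}$
$\frac{1}{-12385 + F{\left(61,r{\left(1 \right)} \right)}} = \frac{1}{-12385 + \left(-2 + 61\right)^{2}} = \frac{1}{-12385 + 59^{2}} = \frac{1}{-12385 + 3481} = \frac{1}{-8904} = - \frac{1}{8904}$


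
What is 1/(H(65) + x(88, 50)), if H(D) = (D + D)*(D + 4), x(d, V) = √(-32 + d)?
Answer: 4485/40230422 - √14/40230422 ≈ 0.00011139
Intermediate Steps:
H(D) = 2*D*(4 + D) (H(D) = (2*D)*(4 + D) = 2*D*(4 + D))
1/(H(65) + x(88, 50)) = 1/(2*65*(4 + 65) + √(-32 + 88)) = 1/(2*65*69 + √56) = 1/(8970 + 2*√14)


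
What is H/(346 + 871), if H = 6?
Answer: 6/1217 ≈ 0.0049302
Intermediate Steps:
H/(346 + 871) = 6/(346 + 871) = 6/1217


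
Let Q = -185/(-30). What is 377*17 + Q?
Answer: 38491/6 ≈ 6415.2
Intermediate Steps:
Q = 37/6 (Q = -185*(-1/30) = 37/6 ≈ 6.1667)
377*17 + Q = 377*17 + 37/6 = 6409 + 37/6 = 38491/6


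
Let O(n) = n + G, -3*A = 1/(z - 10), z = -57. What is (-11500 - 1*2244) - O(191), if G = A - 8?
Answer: -2799328/201 ≈ -13927.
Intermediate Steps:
A = 1/201 (A = -1/(3*(-57 - 10)) = -⅓/(-67) = -⅓*(-1/67) = 1/201 ≈ 0.0049751)
G = -1607/201 (G = 1/201 - 8 = -1607/201 ≈ -7.9950)
O(n) = -1607/201 + n (O(n) = n - 1607/201 = -1607/201 + n)
(-11500 - 1*2244) - O(191) = (-11500 - 1*2244) - (-1607/201 + 191) = (-11500 - 2244) - 1*36784/201 = -13744 - 36784/201 = -2799328/201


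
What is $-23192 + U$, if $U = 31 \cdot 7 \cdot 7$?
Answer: $-21673$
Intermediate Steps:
$U = 1519$ ($U = 217 \cdot 7 = 1519$)
$-23192 + U = -23192 + 1519 = -21673$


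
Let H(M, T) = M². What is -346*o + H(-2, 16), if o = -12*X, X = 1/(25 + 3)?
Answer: 1066/7 ≈ 152.29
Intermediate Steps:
X = 1/28 ≈ 0.035714
o = -3/7 (o = -12*1/28 = -3/7 ≈ -0.42857)
-346*o + H(-2, 16) = -346*(-3/7) + (-2)² = 1038/7 + 4 = 1066/7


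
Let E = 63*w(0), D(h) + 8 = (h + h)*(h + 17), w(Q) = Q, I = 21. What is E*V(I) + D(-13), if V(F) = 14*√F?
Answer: -112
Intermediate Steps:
D(h) = -8 + 2*h*(17 + h) (D(h) = -8 + (h + h)*(h + 17) = -8 + (2*h)*(17 + h) = -8 + 2*h*(17 + h))
E = 0 (E = 63*0 = 0)
E*V(I) + D(-13) = 0*(14*√21) + (-8 + 2*(-13)² + 34*(-13)) = 0 + (-8 + 2*169 - 442) = 0 + (-8 + 338 - 442) = 0 - 112 = -112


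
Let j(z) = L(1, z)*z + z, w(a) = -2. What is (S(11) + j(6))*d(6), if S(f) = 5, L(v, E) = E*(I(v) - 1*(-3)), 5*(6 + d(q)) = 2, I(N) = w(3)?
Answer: -1316/5 ≈ -263.20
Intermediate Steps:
I(N) = -2
d(q) = -28/5 (d(q) = -6 + (1/5)*2 = -6 + 2/5 = -28/5)
L(v, E) = E (L(v, E) = E*(-2 - 1*(-3)) = E*(-2 + 3) = E*1 = E)
j(z) = z + z**2 (j(z) = z*z + z = z**2 + z = z + z**2)
(S(11) + j(6))*d(6) = (5 + 6*(1 + 6))*(-28/5) = (5 + 6*7)*(-28/5) = (5 + 42)*(-28/5) = 47*(-28/5) = -1316/5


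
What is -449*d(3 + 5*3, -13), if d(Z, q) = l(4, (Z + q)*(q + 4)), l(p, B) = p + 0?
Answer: -1796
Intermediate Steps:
l(p, B) = p
d(Z, q) = 4
-449*d(3 + 5*3, -13) = -449*4 = -1796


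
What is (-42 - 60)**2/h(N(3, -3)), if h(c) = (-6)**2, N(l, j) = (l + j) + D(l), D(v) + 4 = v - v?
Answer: 289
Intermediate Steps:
D(v) = -4 (D(v) = -4 + (v - v) = -4 + 0 = -4)
N(l, j) = -4 + j + l (N(l, j) = (l + j) - 4 = (j + l) - 4 = -4 + j + l)
h(c) = 36
(-42 - 60)**2/h(N(3, -3)) = (-42 - 60)**2/36 = (-102)**2*(1/36) = 10404*(1/36) = 289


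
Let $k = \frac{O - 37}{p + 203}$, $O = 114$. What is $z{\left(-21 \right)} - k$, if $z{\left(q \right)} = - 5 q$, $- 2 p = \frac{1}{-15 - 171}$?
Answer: $\frac{7900641}{75517} \approx 104.62$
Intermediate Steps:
$p = \frac{1}{372}$ ($p = - \frac{1}{2 \left(-15 - 171\right)} = - \frac{1}{2 \left(-186\right)} = \left(- \frac{1}{2}\right) \left(- \frac{1}{186}\right) = \frac{1}{372} \approx 0.0026882$)
$k = \frac{28644}{75517}$ ($k = \frac{114 - 37}{\frac{1}{372} + 203} = \frac{77}{\frac{75517}{372}} = 77 \cdot \frac{372}{75517} = \frac{28644}{75517} \approx 0.37931$)
$z{\left(-21 \right)} - k = \left(-5\right) \left(-21\right) - \frac{28644}{75517} = 105 - \frac{28644}{75517} = \frac{7900641}{75517}$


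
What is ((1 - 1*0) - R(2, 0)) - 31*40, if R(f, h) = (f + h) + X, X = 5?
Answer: -1246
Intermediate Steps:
R(f, h) = 5 + f + h (R(f, h) = (f + h) + 5 = 5 + f + h)
((1 - 1*0) - R(2, 0)) - 31*40 = ((1 - 1*0) - (5 + 2 + 0)) - 31*40 = ((1 + 0) - 1*7) - 1240 = (1 - 7) - 1240 = -6 - 1240 = -1246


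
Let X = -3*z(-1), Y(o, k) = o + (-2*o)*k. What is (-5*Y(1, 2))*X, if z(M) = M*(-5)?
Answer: -225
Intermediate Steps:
z(M) = -5*M
Y(o, k) = o - 2*k*o
X = -15 (X = -(-15)*(-1) = -3*5 = -15)
(-5*Y(1, 2))*X = -5*(1 - 2*2)*(-15) = -5*(1 - 4)*(-15) = -5*(-3)*(-15) = 15*(-15) = -225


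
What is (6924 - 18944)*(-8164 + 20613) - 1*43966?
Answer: -149680946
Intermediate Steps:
(6924 - 18944)*(-8164 + 20613) - 1*43966 = -12020*12449 - 43966 = -149636980 - 43966 = -149680946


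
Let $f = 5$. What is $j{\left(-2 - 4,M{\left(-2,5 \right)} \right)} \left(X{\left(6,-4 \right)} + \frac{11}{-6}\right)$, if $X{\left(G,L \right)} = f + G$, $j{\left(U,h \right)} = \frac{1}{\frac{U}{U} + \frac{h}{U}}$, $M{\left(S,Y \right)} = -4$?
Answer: $\frac{11}{2} \approx 5.5$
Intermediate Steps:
$j{\left(U,h \right)} = \frac{1}{1 + \frac{h}{U}}$
$X{\left(G,L \right)} = 5 + G$
$j{\left(-2 - 4,M{\left(-2,5 \right)} \right)} \left(X{\left(6,-4 \right)} + \frac{11}{-6}\right) = \frac{-2 - 4}{\left(-2 - 4\right) - 4} \left(\left(5 + 6\right) + \frac{11}{-6}\right) = - \frac{6}{-6 - 4} \left(11 + 11 \left(- \frac{1}{6}\right)\right) = - \frac{6}{-10} \left(11 - \frac{11}{6}\right) = \left(-6\right) \left(- \frac{1}{10}\right) \frac{55}{6} = \frac{3}{5} \cdot \frac{55}{6} = \frac{11}{2}$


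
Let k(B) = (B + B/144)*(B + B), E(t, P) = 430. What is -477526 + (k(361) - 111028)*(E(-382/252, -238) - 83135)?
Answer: -901728042817/72 ≈ -1.2524e+10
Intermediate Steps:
k(B) = 145*B**2/72 (k(B) = (B + B*(1/144))*(2*B) = (B + B/144)*(2*B) = (145*B/144)*(2*B) = 145*B**2/72)
-477526 + (k(361) - 111028)*(E(-382/252, -238) - 83135) = -477526 + ((145/72)*361**2 - 111028)*(430 - 83135) = -477526 + ((145/72)*130321 - 111028)*(-82705) = -477526 + (18896545/72 - 111028)*(-82705) = -477526 + (10902529/72)*(-82705) = -477526 - 901693660945/72 = -901728042817/72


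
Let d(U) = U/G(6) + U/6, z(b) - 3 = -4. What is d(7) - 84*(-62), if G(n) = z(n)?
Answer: 31213/6 ≈ 5202.2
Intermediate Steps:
z(b) = -1 (z(b) = 3 - 4 = -1)
G(n) = -1
d(U) = -5*U/6 (d(U) = U/(-1) + U/6 = U*(-1) + U*(1/6) = -U + U/6 = -5*U/6)
d(7) - 84*(-62) = -5/6*7 - 84*(-62) = -35/6 + 5208 = 31213/6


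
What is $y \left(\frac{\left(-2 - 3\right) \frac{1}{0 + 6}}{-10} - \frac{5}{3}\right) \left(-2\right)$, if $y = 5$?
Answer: $\frac{95}{6} \approx 15.833$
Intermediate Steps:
$y \left(\frac{\left(-2 - 3\right) \frac{1}{0 + 6}}{-10} - \frac{5}{3}\right) \left(-2\right) = 5 \left(\frac{\left(-2 - 3\right) \frac{1}{0 + 6}}{-10} - \frac{5}{3}\right) \left(-2\right) = 5 \left(- \frac{5}{6} \left(- \frac{1}{10}\right) - \frac{5}{3}\right) \left(-2\right) = 5 \left(\left(-5\right) \frac{1}{6} \left(- \frac{1}{10}\right) - \frac{5}{3}\right) \left(-2\right) = 5 \left(\left(- \frac{5}{6}\right) \left(- \frac{1}{10}\right) - \frac{5}{3}\right) \left(-2\right) = 5 \left(\frac{1}{12} - \frac{5}{3}\right) \left(-2\right) = 5 \left(- \frac{19}{12}\right) \left(-2\right) = \left(- \frac{95}{12}\right) \left(-2\right) = \frac{95}{6}$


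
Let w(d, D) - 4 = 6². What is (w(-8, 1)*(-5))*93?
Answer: -18600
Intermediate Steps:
w(d, D) = 40 (w(d, D) = 4 + 6² = 4 + 36 = 40)
(w(-8, 1)*(-5))*93 = (40*(-5))*93 = -200*93 = -18600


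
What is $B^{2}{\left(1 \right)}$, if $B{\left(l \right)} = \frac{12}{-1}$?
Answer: $144$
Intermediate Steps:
$B{\left(l \right)} = -12$ ($B{\left(l \right)} = 12 \left(-1\right) = -12$)
$B^{2}{\left(1 \right)} = \left(-12\right)^{2} = 144$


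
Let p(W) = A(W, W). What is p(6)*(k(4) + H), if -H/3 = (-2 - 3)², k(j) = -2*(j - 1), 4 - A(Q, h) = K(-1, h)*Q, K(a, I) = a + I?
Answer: 2106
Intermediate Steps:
K(a, I) = I + a
A(Q, h) = 4 - Q*(-1 + h) (A(Q, h) = 4 - (h - 1)*Q = 4 - (-1 + h)*Q = 4 - Q*(-1 + h))
k(j) = 2 - 2*j (k(j) = -2*(-1 + j) = 2 - 2*j)
p(W) = 4 - W*(-1 + W)
H = -75 (H = -3*(-2 - 3)² = -3*(-5)² = -3*25 = -75)
p(6)*(k(4) + H) = (4 - 1*6*(-1 + 6))*((2 - 2*4) - 75) = (4 - 1*6*5)*((2 - 8) - 75) = (4 - 30)*(-6 - 75) = -26*(-81) = 2106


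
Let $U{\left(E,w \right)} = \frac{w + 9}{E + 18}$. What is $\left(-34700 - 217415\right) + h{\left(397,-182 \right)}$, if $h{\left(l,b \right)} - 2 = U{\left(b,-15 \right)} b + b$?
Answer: $- \frac{10344368}{41} \approx -2.523 \cdot 10^{5}$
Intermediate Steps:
$U{\left(E,w \right)} = \frac{9 + w}{18 + E}$
$h{\left(l,b \right)} = 2 + b - \frac{6 b}{18 + b}$ ($h{\left(l,b \right)} = 2 + \left(\frac{9 - 15}{18 + b} b + b\right) = 2 + \left(\frac{1}{18 + b} \left(-6\right) b + b\right) = 2 + \left(- \frac{6}{18 + b} b + b\right) = 2 + \left(- \frac{6 b}{18 + b} + b\right) = 2 + \left(b - \frac{6 b}{18 + b}\right) = 2 + b - \frac{6 b}{18 + b}$)
$\left(-34700 - 217415\right) + h{\left(397,-182 \right)} = \left(-34700 - 217415\right) + \frac{36 + \left(-182\right)^{2} + 14 \left(-182\right)}{18 - 182} = -252115 + \frac{36 + 33124 - 2548}{-164} = -252115 - \frac{7653}{41} = - \frac{10344368}{41}$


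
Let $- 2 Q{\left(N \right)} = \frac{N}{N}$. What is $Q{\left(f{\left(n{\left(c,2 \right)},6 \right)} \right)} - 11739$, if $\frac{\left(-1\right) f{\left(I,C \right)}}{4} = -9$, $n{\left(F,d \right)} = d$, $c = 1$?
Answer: $- \frac{23479}{2} \approx -11740.0$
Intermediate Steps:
$f{\left(I,C \right)} = 36$ ($f{\left(I,C \right)} = \left(-4\right) \left(-9\right) = 36$)
$Q{\left(N \right)} = - \frac{1}{2}$ ($Q{\left(N \right)} = - \frac{N \frac{1}{N}}{2} = \left(- \frac{1}{2}\right) 1 = - \frac{1}{2}$)
$Q{\left(f{\left(n{\left(c,2 \right)},6 \right)} \right)} - 11739 = - \frac{1}{2} - 11739 = - \frac{23479}{2}$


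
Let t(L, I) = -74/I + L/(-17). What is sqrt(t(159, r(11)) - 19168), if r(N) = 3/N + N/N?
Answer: 24*I*sqrt(472906)/119 ≈ 138.69*I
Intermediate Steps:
r(N) = 1 + 3/N (r(N) = 3/N + 1 = 1 + 3/N)
t(L, I) = -74/I - L/17 (t(L, I) = -74/I + L*(-1/17) = -74/I - L/17)
sqrt(t(159, r(11)) - 19168) = sqrt((-74*11/(3 + 11) - 1/17*159) - 19168) = sqrt((-74/((1/11)*14) - 159/17) - 19168) = sqrt((-74/14/11 - 159/17) - 19168) = sqrt((-74*11/14 - 159/17) - 19168) = sqrt((-407/7 - 159/17) - 19168) = sqrt(-8032/119 - 19168) = sqrt(-2289024/119) = 24*I*sqrt(472906)/119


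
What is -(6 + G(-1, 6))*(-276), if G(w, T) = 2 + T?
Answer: 3864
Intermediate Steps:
-(6 + G(-1, 6))*(-276) = -(6 + (2 + 6))*(-276) = -(6 + 8)*(-276) = -1*14*(-276) = -14*(-276) = 3864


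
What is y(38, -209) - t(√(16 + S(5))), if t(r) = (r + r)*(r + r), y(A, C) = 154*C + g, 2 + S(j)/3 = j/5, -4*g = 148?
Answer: -32275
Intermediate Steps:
g = -37 (g = -¼*148 = -37)
S(j) = -6 + 3*j/5 (S(j) = -6 + 3*(j/5) = -6 + 3*j/5)
y(A, C) = -37 + 154*C (y(A, C) = 154*C - 37 = -37 + 154*C)
t(r) = 4*r² (t(r) = (2*r)*(2*r) = 4*r²)
y(38, -209) - t(√(16 + S(5))) = (-37 + 154*(-209)) - 4*(√(16 + (-6 + (⅗)*5)))² = (-37 - 32186) - 4*(√(16 + (-6 + 3)))² = -32223 - 4*(√(16 - 3))² = -32223 - 4*(√13)² = -32223 - 4*13 = -32223 - 1*52 = -32223 - 52 = -32275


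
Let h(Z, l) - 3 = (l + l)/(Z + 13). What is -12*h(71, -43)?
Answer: -166/7 ≈ -23.714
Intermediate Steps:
h(Z, l) = 3 + 2*l/(13 + Z) (h(Z, l) = 3 + (l + l)/(Z + 13) = 3 + (2*l)/(13 + Z) = 3 + 2*l/(13 + Z))
-12*h(71, -43) = -12*(39 + 2*(-43) + 3*71)/(13 + 71) = -12*(39 - 86 + 213)/84 = -166/7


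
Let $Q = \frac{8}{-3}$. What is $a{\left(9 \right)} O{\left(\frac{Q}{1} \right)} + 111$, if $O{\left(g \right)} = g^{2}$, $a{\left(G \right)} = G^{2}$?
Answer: $687$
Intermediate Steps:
$Q = - \frac{8}{3}$ ($Q = 8 \left(- \frac{1}{3}\right) = - \frac{8}{3} \approx -2.6667$)
$a{\left(9 \right)} O{\left(\frac{Q}{1} \right)} + 111 = 9^{2} \left(- \frac{8}{3 \cdot 1}\right)^{2} + 111 = 81 \left(\left(- \frac{8}{3}\right) 1\right)^{2} + 111 = 81 \left(- \frac{8}{3}\right)^{2} + 111 = 81 \cdot \frac{64}{9} + 111 = 576 + 111 = 687$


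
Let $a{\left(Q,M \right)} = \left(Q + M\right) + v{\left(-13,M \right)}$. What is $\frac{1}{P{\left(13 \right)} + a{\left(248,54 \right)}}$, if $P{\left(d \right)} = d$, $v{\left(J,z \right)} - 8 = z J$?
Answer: $- \frac{1}{379} \approx -0.0026385$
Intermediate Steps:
$v{\left(J,z \right)} = 8 + J z$ ($v{\left(J,z \right)} = 8 + z J = 8 + J z$)
$a{\left(Q,M \right)} = 8 + Q - 12 M$ ($a{\left(Q,M \right)} = \left(Q + M\right) - \left(-8 + 13 M\right) = \left(M + Q\right) - \left(-8 + 13 M\right) = 8 + Q - 12 M$)
$\frac{1}{P{\left(13 \right)} + a{\left(248,54 \right)}} = \frac{1}{13 + \left(8 + 248 - 648\right)} = \frac{1}{13 - 392} = \frac{1}{-379} = - \frac{1}{379}$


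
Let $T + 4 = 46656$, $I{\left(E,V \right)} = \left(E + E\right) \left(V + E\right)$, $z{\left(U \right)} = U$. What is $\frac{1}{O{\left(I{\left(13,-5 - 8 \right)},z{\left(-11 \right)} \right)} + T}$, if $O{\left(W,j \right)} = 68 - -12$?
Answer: $\frac{1}{46732} \approx 2.1399 \cdot 10^{-5}$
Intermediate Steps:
$I{\left(E,V \right)} = 2 E \left(E + V\right)$
$O{\left(W,j \right)} = 80$ ($O{\left(W,j \right)} = 68 + 12 = 80$)
$T = 46652$ ($T = -4 + 46656 = 46652$)
$\frac{1}{O{\left(I{\left(13,-5 - 8 \right)},z{\left(-11 \right)} \right)} + T} = \frac{1}{80 + 46652} = \frac{1}{46732}$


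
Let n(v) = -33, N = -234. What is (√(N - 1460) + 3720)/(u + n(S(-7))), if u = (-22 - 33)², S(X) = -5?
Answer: 465/374 + I*√14/272 ≈ 1.2433 + 0.013756*I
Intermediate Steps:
u = 3025 (u = (-55)² = 3025)
(√(N - 1460) + 3720)/(u + n(S(-7))) = (√(-234 - 1460) + 3720)/(3025 - 33) = (√(-1694) + 3720)/2992 = (11*I*√14 + 3720)*(1/2992) = (3720 + 11*I*√14)*(1/2992) = 465/374 + I*√14/272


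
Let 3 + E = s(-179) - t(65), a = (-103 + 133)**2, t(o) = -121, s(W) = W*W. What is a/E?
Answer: 900/32159 ≈ 0.027986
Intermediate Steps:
s(W) = W**2
a = 900 (a = 30**2 = 900)
E = 32159 (E = -3 + ((-179)**2 - 1*(-121)) = -3 + (32041 + 121) = -3 + 32162 = 32159)
a/E = 900/32159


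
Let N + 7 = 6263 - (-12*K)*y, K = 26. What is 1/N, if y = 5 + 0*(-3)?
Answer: 1/7816 ≈ 0.00012794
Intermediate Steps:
y = 5 (y = 5 + 0 = 5)
N = 7816 (N = -7 + (6263 - (-12*26)*5) = -7 + (6263 - (-312)*5) = -7 + (6263 - 1*(-1560)) = -7 + (6263 + 1560) = -7 + 7823 = 7816)
1/N = 1/7816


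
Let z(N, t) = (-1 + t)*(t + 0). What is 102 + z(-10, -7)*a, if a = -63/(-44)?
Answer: 2004/11 ≈ 182.18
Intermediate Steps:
z(N, t) = t*(-1 + t) (z(N, t) = (-1 + t)*t = t*(-1 + t))
a = 63/44 (a = -63*(-1/44) = 63/44 ≈ 1.4318)
102 + z(-10, -7)*a = 102 - 7*(-1 - 7)*(63/44) = 102 - 7*(-8)*(63/44) = 102 + 56*(63/44) = 102 + 882/11 = 2004/11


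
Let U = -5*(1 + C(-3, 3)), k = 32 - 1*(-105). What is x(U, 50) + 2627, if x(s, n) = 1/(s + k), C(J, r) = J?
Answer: 386170/147 ≈ 2627.0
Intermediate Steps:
k = 137 (k = 32 + 105 = 137)
U = 10 (U = -5*(1 - 3) = -5*(-2) = 10)
x(s, n) = 1/(137 + s) (x(s, n) = 1/(s + 137) = 1/(137 + s))
x(U, 50) + 2627 = 1/(137 + 10) + 2627 = 1/147 + 2627 = 386170/147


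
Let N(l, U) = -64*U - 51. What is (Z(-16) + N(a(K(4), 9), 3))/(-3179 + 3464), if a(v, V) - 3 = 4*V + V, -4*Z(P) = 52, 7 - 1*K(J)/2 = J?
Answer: -256/285 ≈ -0.89825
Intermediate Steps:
K(J) = 14 - 2*J
Z(P) = -13 (Z(P) = -1/4*52 = -13)
a(v, V) = 3 + 5*V (a(v, V) = 3 + (4*V + V) = 3 + 5*V)
N(l, U) = -51 - 64*U
(Z(-16) + N(a(K(4), 9), 3))/(-3179 + 3464) = (-13 + (-51 - 64*3))/(-3179 + 3464) = (-13 + (-51 - 192))/285 = (-13 - 243)*(1/285) = -256*1/285 = -256/285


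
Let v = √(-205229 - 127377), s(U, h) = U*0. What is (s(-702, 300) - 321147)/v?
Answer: 321147*I*√332606/332606 ≈ 556.85*I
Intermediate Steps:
s(U, h) = 0
v = I*√332606 (v = √(-332606) = I*√332606 ≈ 576.72*I)
(s(-702, 300) - 321147)/v = (0 - 321147)/((I*√332606)) = -(-321147)*I*√332606/332606 = 321147*I*√332606/332606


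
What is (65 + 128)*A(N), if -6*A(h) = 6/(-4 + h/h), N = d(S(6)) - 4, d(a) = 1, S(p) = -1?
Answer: 193/3 ≈ 64.333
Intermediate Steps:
N = -3 (N = 1 - 4 = -3)
A(h) = 1/3 (A(h) = -1/(-4 + h/h) = -1/(-4 + 1) = -1/(-3) = -(-1)/3 = -1/6*(-2) = 1/3)
(65 + 128)*A(N) = (65 + 128)*(1/3) = 193*(1/3) = 193/3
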